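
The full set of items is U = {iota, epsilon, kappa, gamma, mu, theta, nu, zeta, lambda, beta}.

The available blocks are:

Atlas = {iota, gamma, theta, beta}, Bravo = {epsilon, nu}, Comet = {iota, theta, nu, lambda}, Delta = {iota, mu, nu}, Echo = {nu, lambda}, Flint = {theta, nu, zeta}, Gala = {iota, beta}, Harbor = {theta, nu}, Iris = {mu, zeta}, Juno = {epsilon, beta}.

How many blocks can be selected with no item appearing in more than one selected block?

Echo, Iris, Juno are pairwise disjoint (Echo={nu,lambda}; Iris={mu,zeta}; Juno={epsilon,beta}).
Every remaining block overlaps one of these, and no 4 of the listed blocks are pairwise disjoint, so 3 is the maximum.

3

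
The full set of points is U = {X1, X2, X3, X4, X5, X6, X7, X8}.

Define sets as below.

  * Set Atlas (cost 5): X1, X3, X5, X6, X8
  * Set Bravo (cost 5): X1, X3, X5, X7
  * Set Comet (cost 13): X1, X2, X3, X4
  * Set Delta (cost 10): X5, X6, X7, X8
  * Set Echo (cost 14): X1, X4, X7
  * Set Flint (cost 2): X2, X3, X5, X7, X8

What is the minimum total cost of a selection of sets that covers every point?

20

Atlas, Comet, Flint together cover every point (Atlas ∪ Comet ∪ Flint = {X1, X2, X3, X4, X5, X6, X7, X8}); total cost 5 + 13 + 2 = 20.
No covering selection has total cost below 20.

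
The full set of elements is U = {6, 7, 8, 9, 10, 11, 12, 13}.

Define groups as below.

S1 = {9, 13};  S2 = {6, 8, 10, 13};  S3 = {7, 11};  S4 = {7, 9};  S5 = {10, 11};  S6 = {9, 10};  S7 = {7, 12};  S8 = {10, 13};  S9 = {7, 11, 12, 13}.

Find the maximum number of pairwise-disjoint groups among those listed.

S1, S5, S7 are pairwise disjoint (S1={9,13}; S5={10,11}; S7={7,12}).
Every remaining group overlaps one of these, and no 4 of the listed groups are pairwise disjoint, so 3 is the maximum.

3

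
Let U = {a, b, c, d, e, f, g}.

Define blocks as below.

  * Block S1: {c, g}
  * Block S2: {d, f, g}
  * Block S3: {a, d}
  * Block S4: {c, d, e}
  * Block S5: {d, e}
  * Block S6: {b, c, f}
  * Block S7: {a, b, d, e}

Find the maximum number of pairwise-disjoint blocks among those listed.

S1, S3 are pairwise disjoint (S1={c,g}; S3={a,d}).
Every remaining block overlaps one of these, and no 3 of the listed blocks are pairwise disjoint, so 2 is the maximum.

2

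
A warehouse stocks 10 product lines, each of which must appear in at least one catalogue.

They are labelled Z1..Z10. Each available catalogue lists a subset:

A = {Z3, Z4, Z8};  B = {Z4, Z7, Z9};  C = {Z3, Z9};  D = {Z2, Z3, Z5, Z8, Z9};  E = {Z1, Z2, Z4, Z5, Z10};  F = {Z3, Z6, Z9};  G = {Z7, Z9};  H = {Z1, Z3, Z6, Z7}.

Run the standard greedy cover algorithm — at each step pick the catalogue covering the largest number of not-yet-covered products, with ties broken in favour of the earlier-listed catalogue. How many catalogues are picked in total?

3

Greedy: pick D (covers 5 new) → pick E (covers 3 new) → pick H (covers 2 new). Total picks: 3.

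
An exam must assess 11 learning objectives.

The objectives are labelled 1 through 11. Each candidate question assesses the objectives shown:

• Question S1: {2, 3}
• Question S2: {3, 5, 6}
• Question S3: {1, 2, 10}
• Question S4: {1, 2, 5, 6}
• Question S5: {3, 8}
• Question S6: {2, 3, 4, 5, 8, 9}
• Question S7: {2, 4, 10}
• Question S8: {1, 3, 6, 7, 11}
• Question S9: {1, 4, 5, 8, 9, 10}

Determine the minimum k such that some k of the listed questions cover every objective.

S7 and S8 and S9 together: S7 ∪ S8 ∪ S9 = {1, 2, 3, 4, 5, 6, 7, 8, 9, 10, 11} — every objective is covered.
Only S8 contains 7, so S8 is forced; the remaining 6 objectives need at least 2 more questions (each remaining question adds at most 5) — so at least 3 questions are needed, and 3 is optimal.

3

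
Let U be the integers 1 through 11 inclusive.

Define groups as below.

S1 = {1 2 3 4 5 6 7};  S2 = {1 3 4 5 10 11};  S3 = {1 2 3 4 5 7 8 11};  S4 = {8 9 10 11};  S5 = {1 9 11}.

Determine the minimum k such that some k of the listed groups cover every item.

S1 and S4 cover everything between them: the union {1, 2, 3, 4, 5, 6, 7, 8, 9, 10, 11} is all of U.
No single group has all 11 items (the largest, S3, has 8), so 2 is optimal.

2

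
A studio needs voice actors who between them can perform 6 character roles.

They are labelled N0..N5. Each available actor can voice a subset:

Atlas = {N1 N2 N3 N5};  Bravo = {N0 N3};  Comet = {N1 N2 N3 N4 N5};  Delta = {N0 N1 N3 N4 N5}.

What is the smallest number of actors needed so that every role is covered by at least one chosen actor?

Comet and Delta together: Comet ∪ Delta = {N0, N1, N2, N3, N4, N5} — every role is covered.
No single actor has all 6 roles (the largest, Comet, has 5), so 2 is optimal.

2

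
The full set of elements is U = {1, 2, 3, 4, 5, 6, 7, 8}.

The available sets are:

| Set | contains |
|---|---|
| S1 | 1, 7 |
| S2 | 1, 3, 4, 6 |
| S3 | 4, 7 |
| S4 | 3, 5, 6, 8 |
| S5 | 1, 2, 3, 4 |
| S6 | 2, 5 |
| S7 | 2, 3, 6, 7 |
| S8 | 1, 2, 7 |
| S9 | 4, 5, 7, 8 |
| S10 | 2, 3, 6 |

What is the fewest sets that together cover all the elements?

S2, S4, and S7 cover everything between them: the union {1, 2, 3, 4, 5, 6, 7, 8} is all of U.
No 2 of the 10 sets cover everything (all 45 combinations miss at least one element), so 3 is optimal.

3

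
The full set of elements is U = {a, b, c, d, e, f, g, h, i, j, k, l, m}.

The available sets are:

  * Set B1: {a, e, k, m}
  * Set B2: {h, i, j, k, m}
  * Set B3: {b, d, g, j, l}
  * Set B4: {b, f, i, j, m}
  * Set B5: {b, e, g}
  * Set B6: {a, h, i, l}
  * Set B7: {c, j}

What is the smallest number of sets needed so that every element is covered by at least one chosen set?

5

B1 and B3 and B4 and B6 and B7 together: B1 ∪ B3 ∪ B4 ∪ B6 ∪ B7 = {a, b, c, d, e, f, g, h, i, j, k, l, m} — every element is covered.
No 4 of the 7 sets cover everything (all 35 combinations miss at least one element), so 5 is optimal.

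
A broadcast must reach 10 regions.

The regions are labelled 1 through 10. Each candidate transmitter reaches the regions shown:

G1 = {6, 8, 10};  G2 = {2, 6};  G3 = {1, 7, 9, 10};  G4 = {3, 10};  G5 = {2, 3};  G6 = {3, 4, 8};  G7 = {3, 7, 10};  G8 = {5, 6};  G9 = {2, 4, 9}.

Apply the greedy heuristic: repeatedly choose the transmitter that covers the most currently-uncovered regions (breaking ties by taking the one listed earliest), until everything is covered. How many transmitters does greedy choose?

Greedy: pick G3 (covers 4 new) → pick G6 (covers 3 new) → pick G2 (covers 2 new) → pick G8 (covers 1 new). Total picks: 4.

4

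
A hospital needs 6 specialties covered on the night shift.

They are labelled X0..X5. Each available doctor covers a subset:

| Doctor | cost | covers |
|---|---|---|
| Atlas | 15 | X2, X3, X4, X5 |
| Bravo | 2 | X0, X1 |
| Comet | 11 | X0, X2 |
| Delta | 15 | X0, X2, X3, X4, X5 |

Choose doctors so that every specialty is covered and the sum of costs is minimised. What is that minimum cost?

Bravo, Delta together cover every specialty (Bravo ∪ Delta = {X0, X1, X2, X3, X4, X5}); total cost 2 + 15 = 17.
No covering selection has total cost below 17.

17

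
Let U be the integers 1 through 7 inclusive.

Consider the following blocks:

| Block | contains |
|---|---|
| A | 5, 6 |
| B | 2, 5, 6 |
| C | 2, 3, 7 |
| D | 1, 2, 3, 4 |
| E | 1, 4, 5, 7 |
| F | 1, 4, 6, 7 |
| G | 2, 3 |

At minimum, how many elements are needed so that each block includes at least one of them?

3

Take H = {1, 3, 5}. Each listed block contains at least one of these, so H is a hitting set of size 3.
No choice of 2 elements meets every block, so 3 is the minimum.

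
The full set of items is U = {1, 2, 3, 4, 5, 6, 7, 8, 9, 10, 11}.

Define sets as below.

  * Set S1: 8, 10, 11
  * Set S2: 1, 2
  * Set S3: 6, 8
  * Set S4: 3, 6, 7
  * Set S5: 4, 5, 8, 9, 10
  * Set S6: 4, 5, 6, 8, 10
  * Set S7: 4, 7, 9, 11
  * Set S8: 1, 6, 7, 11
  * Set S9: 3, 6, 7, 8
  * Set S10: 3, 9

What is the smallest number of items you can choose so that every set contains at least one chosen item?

4

Take H = {1, 6, 8, 9}. Each listed set contains at least one of these, so H is a hitting set of size 4.
No choice of 3 items meets every set, so 4 is the minimum.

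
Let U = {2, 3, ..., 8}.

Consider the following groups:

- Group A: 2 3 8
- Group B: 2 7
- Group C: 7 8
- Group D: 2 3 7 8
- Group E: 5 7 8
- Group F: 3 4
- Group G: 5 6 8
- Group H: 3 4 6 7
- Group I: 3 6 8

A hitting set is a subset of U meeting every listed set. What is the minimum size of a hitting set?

3

T = {3, 5, 7} meets every group (each contains at least one member of T), and |T| = 3.
The groups B, F, G are pairwise disjoint, so any hitting set needs a separate item for each — at least 3. Hence 3 is optimal.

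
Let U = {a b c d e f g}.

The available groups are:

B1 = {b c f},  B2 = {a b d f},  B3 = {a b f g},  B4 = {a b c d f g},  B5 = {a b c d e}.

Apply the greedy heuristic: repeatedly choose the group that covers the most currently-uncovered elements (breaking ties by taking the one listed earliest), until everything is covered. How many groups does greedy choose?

2

Greedy: pick B4 (covers 6 new) → pick B5 (covers 1 new). Total picks: 2.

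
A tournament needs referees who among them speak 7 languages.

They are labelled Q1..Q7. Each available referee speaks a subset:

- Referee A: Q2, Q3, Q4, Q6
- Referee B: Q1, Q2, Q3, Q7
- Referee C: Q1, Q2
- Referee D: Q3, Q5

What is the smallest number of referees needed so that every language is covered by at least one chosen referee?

Take {A, B, D}. Their union is {Q1, Q2, Q3, Q4, Q5, Q6, Q7}, which is all 7 languages.
Only A contains Q4, so A is forced; the remaining 3 languages need at least 2 more referees (each remaining referee adds at most 2) — so at least 3 referees are needed, and 3 is optimal.

3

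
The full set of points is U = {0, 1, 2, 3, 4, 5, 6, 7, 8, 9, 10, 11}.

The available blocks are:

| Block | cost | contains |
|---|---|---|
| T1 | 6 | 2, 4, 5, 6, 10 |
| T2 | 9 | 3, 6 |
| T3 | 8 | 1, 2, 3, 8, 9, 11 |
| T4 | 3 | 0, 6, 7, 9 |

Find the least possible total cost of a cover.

T1, T3, T4 together cover every point (T1 ∪ T3 ∪ T4 = {0, 1, 2, 3, 4, 5, 6, 7, 8, 9, 10, 11}); total cost 6 + 8 + 3 = 17.
No covering selection has total cost below 17.

17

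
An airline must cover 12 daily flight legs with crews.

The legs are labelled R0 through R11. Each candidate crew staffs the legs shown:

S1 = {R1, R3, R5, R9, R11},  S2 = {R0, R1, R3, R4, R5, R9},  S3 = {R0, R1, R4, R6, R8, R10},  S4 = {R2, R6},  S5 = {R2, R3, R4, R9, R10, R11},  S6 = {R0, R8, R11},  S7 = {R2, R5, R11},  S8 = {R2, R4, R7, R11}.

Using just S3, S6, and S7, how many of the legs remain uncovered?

Union of S3, S6, S7 = {R0, R1, R2, R4, R5, R6, R8, R10, R11}.
Not covered: R3, R7, R9 — 3 legs.

3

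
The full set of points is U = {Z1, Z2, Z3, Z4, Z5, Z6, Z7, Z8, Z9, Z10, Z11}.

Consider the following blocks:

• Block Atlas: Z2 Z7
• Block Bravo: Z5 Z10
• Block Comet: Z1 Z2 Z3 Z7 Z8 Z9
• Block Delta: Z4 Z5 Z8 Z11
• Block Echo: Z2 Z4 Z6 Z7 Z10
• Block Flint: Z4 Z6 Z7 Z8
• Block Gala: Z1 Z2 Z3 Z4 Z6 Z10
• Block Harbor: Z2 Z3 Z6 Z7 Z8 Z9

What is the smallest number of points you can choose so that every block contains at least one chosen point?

3

The 3 points {Z2, Z4, Z10} hit every block.
No choice of 2 points meets every block, so 3 is the minimum.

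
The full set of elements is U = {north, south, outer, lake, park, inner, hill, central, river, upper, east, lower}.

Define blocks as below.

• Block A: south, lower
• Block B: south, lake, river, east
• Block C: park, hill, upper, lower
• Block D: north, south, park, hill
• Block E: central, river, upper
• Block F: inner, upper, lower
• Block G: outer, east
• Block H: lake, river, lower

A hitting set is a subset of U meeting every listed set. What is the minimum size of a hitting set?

4

T = {north, central, east, lower} meets every block (each contains at least one member of T), and |T| = 4.
No choice of 3 elements meets every block, so 4 is the minimum.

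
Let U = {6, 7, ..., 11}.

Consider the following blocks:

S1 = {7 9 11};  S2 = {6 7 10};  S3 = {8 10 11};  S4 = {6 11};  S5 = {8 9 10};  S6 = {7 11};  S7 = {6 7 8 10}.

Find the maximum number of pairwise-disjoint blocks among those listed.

S5, S6 are pairwise disjoint (S5={8,9,10}; S6={7,11}).
Every remaining block overlaps one of these, and no 3 of the listed blocks are pairwise disjoint, so 2 is the maximum.

2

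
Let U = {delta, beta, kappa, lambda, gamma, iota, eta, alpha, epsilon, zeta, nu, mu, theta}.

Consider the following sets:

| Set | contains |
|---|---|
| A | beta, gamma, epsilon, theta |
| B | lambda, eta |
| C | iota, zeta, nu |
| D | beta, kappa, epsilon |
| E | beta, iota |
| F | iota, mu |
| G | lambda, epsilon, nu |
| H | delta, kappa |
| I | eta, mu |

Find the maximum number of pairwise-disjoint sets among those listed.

A, C, H, I are pairwise disjoint (A={beta,gamma,epsilon,theta}; C={iota,zeta,nu}; H={delta,kappa}; I={eta,mu}).
Every remaining set overlaps one of these, and no 5 of the listed sets are pairwise disjoint, so 4 is the maximum.

4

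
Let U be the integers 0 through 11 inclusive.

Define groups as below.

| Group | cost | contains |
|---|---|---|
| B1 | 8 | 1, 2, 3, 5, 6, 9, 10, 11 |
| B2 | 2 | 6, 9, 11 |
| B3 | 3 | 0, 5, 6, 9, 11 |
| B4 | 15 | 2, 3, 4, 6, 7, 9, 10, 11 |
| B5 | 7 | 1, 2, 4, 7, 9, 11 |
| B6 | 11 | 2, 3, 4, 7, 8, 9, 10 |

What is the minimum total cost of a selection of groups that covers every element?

21

B3, B5, B6 together cover every element (B3 ∪ B5 ∪ B6 = {0, 1, 2, 3, 4, 5, 6, 7, 8, 9, 10, 11}); total cost 3 + 7 + 11 = 21.
No covering selection has total cost below 21.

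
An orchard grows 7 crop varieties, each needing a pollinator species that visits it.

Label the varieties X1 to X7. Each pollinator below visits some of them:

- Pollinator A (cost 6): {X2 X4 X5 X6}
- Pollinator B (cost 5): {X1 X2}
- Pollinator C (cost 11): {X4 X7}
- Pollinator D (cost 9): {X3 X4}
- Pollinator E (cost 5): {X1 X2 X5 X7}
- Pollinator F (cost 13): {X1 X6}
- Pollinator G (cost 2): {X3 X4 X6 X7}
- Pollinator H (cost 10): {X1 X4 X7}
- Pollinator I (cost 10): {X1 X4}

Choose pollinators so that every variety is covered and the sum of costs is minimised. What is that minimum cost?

7

E, G together cover every variety (E ∪ G = {X1, X2, X3, X4, X5, X6, X7}); total cost 5 + 2 = 7.
No covering selection has total cost below 7.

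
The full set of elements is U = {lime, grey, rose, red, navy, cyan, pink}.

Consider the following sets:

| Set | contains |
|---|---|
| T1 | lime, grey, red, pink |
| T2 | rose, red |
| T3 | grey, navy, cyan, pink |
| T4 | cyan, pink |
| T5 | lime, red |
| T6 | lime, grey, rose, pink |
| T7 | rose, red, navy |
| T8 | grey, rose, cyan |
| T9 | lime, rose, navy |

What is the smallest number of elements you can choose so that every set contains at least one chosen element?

The 3 elements {lime, rose, cyan} hit every set.
No choice of 2 elements meets every set, so 3 is the minimum.

3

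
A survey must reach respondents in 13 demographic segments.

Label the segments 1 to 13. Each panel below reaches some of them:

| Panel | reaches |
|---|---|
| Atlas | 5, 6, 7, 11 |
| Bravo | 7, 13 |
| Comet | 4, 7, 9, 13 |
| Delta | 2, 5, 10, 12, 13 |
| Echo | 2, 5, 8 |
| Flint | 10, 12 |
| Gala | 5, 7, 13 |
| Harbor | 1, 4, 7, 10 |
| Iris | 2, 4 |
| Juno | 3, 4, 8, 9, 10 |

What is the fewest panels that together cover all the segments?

Atlas and Delta and Harbor and Juno together: Atlas ∪ Delta ∪ Harbor ∪ Juno = {1, 2, 3, 4, 5, 6, 7, 8, 9, 10, 11, 12, 13} — every segment is covered.
Only Harbor contains 1, so Harbor is forced; the remaining 9 segments need at least 3 more panels (each remaining panel adds at most 4) — so at least 4 panels are needed, and 4 is optimal.

4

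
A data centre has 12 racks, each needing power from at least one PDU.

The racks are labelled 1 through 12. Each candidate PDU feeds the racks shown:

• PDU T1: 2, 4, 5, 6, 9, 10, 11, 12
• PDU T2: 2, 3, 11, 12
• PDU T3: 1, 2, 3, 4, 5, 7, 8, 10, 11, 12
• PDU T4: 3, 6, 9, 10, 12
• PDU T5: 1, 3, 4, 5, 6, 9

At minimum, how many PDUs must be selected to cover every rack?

T3 and T4 together: T3 ∪ T4 = {1, 2, 3, 4, 5, 6, 7, 8, 9, 10, 11, 12} — every rack is covered.
No single PDU has all 12 racks (the largest, T3, has 10), so 2 is optimal.

2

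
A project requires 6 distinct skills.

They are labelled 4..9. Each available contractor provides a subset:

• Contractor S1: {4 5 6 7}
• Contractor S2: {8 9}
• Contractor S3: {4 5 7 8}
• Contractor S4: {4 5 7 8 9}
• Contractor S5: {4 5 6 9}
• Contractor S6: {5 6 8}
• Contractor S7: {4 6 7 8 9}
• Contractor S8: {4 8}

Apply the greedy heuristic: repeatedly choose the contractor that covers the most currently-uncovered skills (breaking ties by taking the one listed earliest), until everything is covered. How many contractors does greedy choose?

2

Greedy: pick S4 (covers 5 new) → pick S1 (covers 1 new). Total picks: 2.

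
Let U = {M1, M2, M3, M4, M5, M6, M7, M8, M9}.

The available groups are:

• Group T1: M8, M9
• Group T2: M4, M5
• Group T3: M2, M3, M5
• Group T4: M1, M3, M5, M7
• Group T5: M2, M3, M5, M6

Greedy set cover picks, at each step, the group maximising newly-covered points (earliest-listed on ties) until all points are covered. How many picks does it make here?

Greedy: pick T4 (covers 4 new) → pick T1 (covers 2 new) → pick T5 (covers 2 new) → pick T2 (covers 1 new). Total picks: 4.

4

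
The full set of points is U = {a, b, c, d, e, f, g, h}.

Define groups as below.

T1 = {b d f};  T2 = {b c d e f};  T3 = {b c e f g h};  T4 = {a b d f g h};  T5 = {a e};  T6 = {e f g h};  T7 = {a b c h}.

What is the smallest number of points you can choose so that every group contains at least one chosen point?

2

The 2 points {b, e} hit every group.
The groups T1, T5 are pairwise disjoint, so any hitting set needs a separate point for each — at least 2. Hence 2 is optimal.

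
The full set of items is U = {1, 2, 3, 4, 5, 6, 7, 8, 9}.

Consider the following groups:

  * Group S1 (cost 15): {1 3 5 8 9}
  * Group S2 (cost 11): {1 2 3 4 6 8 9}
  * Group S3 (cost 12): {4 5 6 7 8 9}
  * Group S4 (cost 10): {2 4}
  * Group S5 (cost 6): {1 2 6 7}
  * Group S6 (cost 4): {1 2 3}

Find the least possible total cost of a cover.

S3, S6 together cover every item (S3 ∪ S6 = {1, 2, 3, 4, 5, 6, 7, 8, 9}); total cost 12 + 4 = 16.
No covering selection has total cost below 16.

16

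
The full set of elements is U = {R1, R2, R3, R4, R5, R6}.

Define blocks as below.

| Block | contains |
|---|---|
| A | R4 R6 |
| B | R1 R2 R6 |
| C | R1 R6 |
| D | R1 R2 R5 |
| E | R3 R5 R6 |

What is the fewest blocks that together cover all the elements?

Take {A, B, E}. Their union is {R1, R2, R3, R4, R5, R6}, which is all 6 elements.
Only E contains R3, so E is forced; the remaining 3 elements need at least 2 more blocks (each remaining block adds at most 2) — so at least 3 blocks are needed, and 3 is optimal.

3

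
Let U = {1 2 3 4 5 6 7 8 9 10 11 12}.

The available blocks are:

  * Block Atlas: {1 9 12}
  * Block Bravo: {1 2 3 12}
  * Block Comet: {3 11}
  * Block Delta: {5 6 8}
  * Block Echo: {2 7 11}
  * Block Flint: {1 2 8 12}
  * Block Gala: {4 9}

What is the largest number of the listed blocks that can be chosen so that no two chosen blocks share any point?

Comet, Delta, Gala are pairwise disjoint (Comet={3,11}; Delta={5,6,8}; Gala={4,9}).
Every remaining block overlaps one of these, and no 4 of the listed blocks are pairwise disjoint, so 3 is the maximum.

3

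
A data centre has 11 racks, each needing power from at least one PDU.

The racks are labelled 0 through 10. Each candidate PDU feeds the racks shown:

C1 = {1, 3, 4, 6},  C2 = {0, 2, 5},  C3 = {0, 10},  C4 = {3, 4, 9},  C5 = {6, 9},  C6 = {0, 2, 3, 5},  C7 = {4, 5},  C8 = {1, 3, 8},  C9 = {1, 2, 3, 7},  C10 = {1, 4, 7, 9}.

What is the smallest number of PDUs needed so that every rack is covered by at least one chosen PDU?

Take {C2, C3, C5, C8, C10}. Their union is {0, 1, 2, 3, 4, 5, 6, 7, 8, 9, 10}, which is all 11 racks.
No 4 of the 10 PDUs cover everything (all 210 combinations miss at least one rack), so 5 is optimal.

5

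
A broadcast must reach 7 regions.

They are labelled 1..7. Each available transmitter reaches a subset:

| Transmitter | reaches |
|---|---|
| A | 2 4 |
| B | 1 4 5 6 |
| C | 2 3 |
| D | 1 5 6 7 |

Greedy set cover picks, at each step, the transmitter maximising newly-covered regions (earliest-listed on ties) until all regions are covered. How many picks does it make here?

3

Greedy: pick B (covers 4 new) → pick C (covers 2 new) → pick D (covers 1 new). Total picks: 3.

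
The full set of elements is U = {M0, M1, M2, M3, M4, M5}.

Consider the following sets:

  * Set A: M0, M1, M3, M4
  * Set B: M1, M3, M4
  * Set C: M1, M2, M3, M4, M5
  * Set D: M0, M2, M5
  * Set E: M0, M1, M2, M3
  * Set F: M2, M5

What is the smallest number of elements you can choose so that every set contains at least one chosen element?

2

Take H = {M1, M5}. Each listed set contains at least one of these, so H is a hitting set of size 2.
The sets A, F are pairwise disjoint, so any hitting set needs a separate element for each — at least 2. Hence 2 is optimal.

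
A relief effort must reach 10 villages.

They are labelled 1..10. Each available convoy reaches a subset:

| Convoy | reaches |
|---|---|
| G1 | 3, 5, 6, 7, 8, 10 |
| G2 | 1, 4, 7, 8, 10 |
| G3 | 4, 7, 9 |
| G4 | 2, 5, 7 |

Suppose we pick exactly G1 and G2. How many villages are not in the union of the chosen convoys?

Union of G1, G2 = {1, 3, 4, 5, 6, 7, 8, 10}.
Not covered: 2, 9 — 2 villages.

2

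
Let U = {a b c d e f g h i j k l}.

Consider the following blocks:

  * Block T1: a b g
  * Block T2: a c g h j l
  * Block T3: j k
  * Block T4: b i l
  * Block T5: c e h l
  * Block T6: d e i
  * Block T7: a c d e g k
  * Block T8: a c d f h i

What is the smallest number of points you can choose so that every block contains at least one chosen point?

4

The 4 points {b, c, i, j} hit every block.
No choice of 3 points meets every block, so 4 is the minimum.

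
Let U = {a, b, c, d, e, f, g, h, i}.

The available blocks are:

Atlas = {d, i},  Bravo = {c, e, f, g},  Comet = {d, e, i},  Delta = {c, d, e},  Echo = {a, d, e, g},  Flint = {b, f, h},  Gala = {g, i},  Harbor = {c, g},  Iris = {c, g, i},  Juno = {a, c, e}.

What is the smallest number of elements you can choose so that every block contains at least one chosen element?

The 4 elements {c, d, g, h} hit every block.
No choice of 3 elements meets every block, so 4 is the minimum.

4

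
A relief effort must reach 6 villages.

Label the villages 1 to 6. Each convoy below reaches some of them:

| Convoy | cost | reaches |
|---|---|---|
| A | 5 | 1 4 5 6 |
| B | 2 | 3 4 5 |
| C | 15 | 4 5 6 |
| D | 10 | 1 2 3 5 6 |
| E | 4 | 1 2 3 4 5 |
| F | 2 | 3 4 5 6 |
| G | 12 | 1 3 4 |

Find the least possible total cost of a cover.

E, F together cover every village (E ∪ F = {1, 2, 3, 4, 5, 6}); total cost 4 + 2 = 6.
No covering selection has total cost below 6.

6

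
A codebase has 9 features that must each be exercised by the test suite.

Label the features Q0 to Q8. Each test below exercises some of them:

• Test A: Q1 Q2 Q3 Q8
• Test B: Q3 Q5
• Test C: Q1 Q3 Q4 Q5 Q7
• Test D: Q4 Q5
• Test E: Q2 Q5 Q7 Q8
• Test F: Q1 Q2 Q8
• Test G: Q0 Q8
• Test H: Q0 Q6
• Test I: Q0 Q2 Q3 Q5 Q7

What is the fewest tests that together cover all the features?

3

C and F and H together: C ∪ F ∪ H = {Q0, Q1, Q2, Q3, Q4, Q5, Q6, Q7, Q8} — every feature is covered.
Only H contains Q6, so H is forced; the remaining 7 features need at least 2 more tests (each remaining test adds at most 5) — so at least 3 tests are needed, and 3 is optimal.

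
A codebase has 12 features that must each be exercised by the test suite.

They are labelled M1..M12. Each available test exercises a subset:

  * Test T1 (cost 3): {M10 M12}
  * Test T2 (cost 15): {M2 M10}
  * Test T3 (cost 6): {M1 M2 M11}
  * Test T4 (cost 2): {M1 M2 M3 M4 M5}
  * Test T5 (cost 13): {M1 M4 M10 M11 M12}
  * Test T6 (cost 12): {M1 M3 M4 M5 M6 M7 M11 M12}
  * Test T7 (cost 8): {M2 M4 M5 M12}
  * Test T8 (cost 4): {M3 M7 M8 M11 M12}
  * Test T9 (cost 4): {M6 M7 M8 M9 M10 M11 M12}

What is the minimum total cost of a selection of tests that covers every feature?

T4, T9 together cover every feature (T4 ∪ T9 = {M1, M2, M3, M4, M5, M6, M7, M8, M9, M10, M11, M12}); total cost 2 + 4 = 6.
No covering selection has total cost below 6.

6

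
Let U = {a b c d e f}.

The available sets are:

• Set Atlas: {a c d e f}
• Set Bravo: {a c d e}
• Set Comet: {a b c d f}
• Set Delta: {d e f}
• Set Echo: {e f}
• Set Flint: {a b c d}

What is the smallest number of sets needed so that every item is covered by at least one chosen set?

2

Atlas and Flint cover everything between them: the union {a, b, c, d, e, f} is all of U.
No single set has all 6 items (the largest, Atlas, has 5), so 2 is optimal.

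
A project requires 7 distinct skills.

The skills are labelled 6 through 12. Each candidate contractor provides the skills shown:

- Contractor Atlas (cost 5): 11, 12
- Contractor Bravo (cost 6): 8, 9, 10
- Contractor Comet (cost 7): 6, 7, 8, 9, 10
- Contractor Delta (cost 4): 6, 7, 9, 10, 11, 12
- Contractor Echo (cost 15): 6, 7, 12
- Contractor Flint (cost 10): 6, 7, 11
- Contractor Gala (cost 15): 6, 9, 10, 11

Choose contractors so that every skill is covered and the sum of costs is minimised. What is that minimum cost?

Bravo, Delta together cover every skill (Bravo ∪ Delta = {6, 7, 8, 9, 10, 11, 12}); total cost 6 + 4 = 10.
No covering selection has total cost below 10.

10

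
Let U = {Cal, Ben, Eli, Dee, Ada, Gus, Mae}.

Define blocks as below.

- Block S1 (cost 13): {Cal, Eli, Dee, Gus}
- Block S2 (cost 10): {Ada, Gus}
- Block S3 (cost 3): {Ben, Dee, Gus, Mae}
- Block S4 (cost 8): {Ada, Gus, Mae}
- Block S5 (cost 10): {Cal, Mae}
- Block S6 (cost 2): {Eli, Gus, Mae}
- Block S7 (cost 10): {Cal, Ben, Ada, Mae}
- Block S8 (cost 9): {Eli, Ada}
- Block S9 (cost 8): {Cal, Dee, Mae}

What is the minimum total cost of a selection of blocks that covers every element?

S3, S6, S7 together cover every element (S3 ∪ S6 ∪ S7 = {Cal, Ben, Eli, Dee, Ada, Gus, Mae}); total cost 3 + 2 + 10 = 15.
No covering selection has total cost below 15.

15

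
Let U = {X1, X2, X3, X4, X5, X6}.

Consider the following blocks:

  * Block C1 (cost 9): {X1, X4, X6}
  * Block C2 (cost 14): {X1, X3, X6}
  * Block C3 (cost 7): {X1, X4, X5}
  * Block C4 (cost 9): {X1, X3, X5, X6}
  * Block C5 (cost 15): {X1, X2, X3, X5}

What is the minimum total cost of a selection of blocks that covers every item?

C1, C5 together cover every item (C1 ∪ C5 = {X1, X2, X3, X4, X5, X6}); total cost 9 + 15 = 24.
The greedy pick C4, C3, C5 costs 31; no covering selection beats 24.

24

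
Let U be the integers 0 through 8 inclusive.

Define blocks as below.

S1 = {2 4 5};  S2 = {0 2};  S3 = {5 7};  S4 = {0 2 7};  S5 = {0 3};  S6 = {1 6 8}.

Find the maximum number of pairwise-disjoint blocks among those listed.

S3, S5, S6 are pairwise disjoint (S3={5,7}; S5={0,3}; S6={1,6,8}).
Every remaining block overlaps one of these, and no 4 of the listed blocks are pairwise disjoint, so 3 is the maximum.

3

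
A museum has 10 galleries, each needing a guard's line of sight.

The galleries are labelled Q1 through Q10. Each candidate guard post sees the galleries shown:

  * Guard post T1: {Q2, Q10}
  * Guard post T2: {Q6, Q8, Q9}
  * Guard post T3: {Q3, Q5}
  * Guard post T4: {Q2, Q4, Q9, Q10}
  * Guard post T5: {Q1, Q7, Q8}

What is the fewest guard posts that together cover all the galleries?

4

T2 and T3 and T4 and T5 together: T2 ∪ T3 ∪ T4 ∪ T5 = {Q1, Q2, Q3, Q4, Q5, Q6, Q7, Q8, Q9, Q10} — every gallery is covered.
Only T2 contains Q6, so T2 is forced; the remaining 7 galleries need at least 3 more guard posts (each remaining guard post adds at most 3) — so at least 4 guard posts are needed, and 4 is optimal.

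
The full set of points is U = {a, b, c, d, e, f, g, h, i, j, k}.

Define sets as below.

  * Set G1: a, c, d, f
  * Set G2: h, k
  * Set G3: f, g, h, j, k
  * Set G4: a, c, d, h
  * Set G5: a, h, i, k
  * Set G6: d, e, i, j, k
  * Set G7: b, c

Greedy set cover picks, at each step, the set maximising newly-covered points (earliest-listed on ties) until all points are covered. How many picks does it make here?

4

Greedy: pick G3 (covers 5 new) → pick G1 (covers 3 new) → pick G6 (covers 2 new) → pick G7 (covers 1 new). Total picks: 4.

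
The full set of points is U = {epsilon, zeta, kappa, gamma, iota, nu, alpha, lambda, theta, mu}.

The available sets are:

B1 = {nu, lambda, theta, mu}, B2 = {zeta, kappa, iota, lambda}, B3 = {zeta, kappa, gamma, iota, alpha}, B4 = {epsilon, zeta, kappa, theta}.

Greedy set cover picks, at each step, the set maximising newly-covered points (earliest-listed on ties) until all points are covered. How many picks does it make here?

3

Greedy: pick B3 (covers 5 new) → pick B1 (covers 4 new) → pick B4 (covers 1 new). Total picks: 3.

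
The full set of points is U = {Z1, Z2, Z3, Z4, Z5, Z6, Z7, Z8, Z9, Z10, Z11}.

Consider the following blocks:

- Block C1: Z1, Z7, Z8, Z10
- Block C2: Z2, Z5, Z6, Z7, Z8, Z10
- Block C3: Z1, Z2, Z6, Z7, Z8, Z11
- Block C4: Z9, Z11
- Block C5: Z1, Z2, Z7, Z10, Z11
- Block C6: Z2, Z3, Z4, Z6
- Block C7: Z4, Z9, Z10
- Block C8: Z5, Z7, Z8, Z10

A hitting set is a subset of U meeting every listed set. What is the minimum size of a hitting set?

3

H = {Z2, Z8, Z9} meets every block (each contains at least one member of H), and |H| = 3.
The blocks C4, C6, C8 are pairwise disjoint, so any hitting set needs a separate point for each — at least 3. Hence 3 is optimal.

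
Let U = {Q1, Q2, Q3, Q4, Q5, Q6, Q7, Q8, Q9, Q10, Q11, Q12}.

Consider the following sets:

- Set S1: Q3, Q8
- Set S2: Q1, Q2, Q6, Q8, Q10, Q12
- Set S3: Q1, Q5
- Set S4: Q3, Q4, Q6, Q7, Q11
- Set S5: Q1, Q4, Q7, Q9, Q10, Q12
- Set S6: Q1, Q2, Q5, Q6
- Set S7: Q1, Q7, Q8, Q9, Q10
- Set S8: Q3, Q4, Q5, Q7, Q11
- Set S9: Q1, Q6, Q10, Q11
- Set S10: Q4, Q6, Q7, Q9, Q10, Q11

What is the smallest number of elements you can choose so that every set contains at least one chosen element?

Take H = {Q1, Q7, Q8}. Each listed set contains at least one of these, so H is a hitting set of size 3.
The sets S1, S3, S10 are pairwise disjoint, so any hitting set needs a separate element for each — at least 3. Hence 3 is optimal.

3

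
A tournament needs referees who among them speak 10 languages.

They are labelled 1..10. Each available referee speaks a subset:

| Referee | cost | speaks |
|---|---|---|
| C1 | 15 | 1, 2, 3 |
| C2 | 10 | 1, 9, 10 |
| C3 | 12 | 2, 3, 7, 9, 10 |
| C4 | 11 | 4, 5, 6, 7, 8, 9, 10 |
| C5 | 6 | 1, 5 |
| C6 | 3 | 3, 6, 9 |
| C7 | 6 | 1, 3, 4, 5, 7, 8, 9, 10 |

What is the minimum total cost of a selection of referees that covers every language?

21

C3, C6, C7 together cover every language (C3 ∪ C6 ∪ C7 = {1, 2, 3, 4, 5, 6, 7, 8, 9, 10}); total cost 12 + 3 + 6 = 21.
No covering selection has total cost below 21.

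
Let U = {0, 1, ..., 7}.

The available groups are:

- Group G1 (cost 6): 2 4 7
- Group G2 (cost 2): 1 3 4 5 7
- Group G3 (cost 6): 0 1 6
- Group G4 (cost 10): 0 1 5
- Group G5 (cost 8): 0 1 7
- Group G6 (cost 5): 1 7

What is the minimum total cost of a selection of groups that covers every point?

G1, G2, G3 together cover every point (G1 ∪ G2 ∪ G3 = {0, 1, 2, 3, 4, 5, 6, 7}); total cost 6 + 2 + 6 = 14.
No covering selection has total cost below 14.

14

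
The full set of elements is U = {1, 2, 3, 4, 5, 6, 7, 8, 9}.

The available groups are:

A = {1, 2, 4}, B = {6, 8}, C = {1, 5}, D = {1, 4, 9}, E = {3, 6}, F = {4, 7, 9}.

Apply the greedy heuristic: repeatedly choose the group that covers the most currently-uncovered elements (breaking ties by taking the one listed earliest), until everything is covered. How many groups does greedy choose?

5

Greedy: pick A (covers 3 new) → pick B (covers 2 new) → pick F (covers 2 new) → pick C (covers 1 new) → pick E (covers 1 new). Total picks: 5.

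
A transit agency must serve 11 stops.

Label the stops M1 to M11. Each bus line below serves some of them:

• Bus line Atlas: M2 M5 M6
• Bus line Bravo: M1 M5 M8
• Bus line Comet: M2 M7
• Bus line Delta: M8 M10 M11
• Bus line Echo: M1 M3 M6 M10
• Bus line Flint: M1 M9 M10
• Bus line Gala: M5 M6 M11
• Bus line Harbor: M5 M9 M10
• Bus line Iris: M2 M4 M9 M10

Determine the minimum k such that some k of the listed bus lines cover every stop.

5

Atlas and Comet and Delta and Echo and Iris together: Atlas ∪ Comet ∪ Delta ∪ Echo ∪ Iris = {M1, M2, M3, M4, M5, M6, M7, M8, M9, M10, M11} — every stop is covered.
No 4 of the 9 bus lines cover everything (all 126 combinations miss at least one stop), so 5 is optimal.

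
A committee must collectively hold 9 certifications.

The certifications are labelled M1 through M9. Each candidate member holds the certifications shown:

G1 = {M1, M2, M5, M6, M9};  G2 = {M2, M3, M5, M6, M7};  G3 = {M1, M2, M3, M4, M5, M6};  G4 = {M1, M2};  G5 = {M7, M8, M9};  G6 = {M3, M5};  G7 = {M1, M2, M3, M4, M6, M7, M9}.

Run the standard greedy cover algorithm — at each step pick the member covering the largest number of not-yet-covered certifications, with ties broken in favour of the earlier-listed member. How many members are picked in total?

Greedy: pick G7 (covers 7 new) → pick G1 (covers 1 new) → pick G5 (covers 1 new). Total picks: 3.
(The true minimum cover uses only 2 members, so greedy is not optimal here.)

3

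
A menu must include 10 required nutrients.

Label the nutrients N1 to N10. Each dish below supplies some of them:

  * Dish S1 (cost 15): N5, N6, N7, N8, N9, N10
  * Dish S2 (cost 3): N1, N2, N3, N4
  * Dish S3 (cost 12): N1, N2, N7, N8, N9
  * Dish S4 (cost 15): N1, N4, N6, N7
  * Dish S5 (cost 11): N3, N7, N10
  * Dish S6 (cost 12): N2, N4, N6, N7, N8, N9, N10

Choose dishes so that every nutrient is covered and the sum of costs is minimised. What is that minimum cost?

S1, S2 together cover every nutrient (S1 ∪ S2 = {N1, N2, N3, N4, N5, N6, N7, N8, N9, N10}); total cost 15 + 3 = 18.
The greedy pick S2, S6, S1 costs 30; no covering selection beats 18.

18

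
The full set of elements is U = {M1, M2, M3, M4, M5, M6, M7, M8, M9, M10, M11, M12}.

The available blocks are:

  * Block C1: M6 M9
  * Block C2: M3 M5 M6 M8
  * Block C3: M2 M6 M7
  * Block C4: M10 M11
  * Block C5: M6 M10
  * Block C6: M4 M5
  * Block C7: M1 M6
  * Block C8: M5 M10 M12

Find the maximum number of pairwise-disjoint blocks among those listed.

3

C1, C4, C6 are pairwise disjoint (C1={M6,M9}; C4={M10,M11}; C6={M4,M5}).
Every remaining block overlaps one of these, and no 4 of the listed blocks are pairwise disjoint, so 3 is the maximum.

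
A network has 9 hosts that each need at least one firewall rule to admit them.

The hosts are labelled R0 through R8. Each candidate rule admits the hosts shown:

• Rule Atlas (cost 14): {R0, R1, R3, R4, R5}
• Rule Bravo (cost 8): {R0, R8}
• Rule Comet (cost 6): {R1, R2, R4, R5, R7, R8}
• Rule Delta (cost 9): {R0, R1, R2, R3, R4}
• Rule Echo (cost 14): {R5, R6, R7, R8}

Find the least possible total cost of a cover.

Delta, Echo together cover every host (Delta ∪ Echo = {R0, R1, R2, R3, R4, R5, R6, R7, R8}); total cost 9 + 14 = 23.
The greedy pick Comet, Delta, Echo costs 29; no covering selection beats 23.

23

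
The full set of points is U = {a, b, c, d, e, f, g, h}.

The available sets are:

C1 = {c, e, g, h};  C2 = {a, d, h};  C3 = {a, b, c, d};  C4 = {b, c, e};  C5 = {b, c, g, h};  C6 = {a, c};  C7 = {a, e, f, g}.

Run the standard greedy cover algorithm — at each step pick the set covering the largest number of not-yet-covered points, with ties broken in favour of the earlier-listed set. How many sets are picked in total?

Greedy: pick C1 (covers 4 new) → pick C3 (covers 3 new) → pick C7 (covers 1 new). Total picks: 3.

3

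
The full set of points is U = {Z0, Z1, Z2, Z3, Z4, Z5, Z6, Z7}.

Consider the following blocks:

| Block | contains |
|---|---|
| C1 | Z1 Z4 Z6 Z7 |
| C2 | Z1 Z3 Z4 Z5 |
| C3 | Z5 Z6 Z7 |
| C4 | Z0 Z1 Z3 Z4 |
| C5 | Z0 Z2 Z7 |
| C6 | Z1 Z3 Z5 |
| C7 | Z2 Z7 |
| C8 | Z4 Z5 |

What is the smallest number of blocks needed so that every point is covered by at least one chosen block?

Take {C1, C5, C6}. Their union is {Z0, Z1, Z2, Z3, Z4, Z5, Z6, Z7}, which is all 8 points.
No 2 of the 8 blocks cover everything (all 28 combinations miss at least one point), so 3 is optimal.

3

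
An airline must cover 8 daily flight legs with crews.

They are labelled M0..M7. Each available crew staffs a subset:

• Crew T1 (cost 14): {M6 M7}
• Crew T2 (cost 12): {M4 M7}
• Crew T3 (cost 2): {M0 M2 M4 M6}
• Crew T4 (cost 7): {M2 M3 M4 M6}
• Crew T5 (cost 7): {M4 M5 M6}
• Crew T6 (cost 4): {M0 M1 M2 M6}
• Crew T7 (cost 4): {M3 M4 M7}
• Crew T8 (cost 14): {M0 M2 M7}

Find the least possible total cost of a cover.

15

T5, T6, T7 together cover every leg (T5 ∪ T6 ∪ T7 = {M0, M1, M2, M3, M4, M5, M6, M7}); total cost 7 + 4 + 4 = 15.
The greedy pick T3, T7, T6, T5 costs 17; no covering selection beats 15.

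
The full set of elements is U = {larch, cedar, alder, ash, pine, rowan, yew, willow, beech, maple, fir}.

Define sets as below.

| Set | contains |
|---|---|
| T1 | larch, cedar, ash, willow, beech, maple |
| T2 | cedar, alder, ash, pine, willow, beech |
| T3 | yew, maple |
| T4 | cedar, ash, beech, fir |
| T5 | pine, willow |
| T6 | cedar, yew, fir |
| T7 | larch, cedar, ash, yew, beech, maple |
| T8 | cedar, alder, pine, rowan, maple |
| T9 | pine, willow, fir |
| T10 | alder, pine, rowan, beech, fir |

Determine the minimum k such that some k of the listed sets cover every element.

T7, T9, and T10 cover everything between them: the union {larch, cedar, alder, ash, pine, rowan, yew, willow, beech, maple, fir} is all of U.
No 2 of the 10 sets cover everything (all 45 combinations miss at least one element), so 3 is optimal.

3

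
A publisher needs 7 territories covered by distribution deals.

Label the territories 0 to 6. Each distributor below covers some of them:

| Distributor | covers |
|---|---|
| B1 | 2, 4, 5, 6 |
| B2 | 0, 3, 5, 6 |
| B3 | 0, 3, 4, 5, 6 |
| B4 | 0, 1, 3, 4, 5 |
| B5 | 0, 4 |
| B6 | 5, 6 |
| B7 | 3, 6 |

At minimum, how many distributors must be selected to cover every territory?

B1 and B4 together: B1 ∪ B4 = {0, 1, 2, 3, 4, 5, 6} — every territory is covered.
No single distributor has all 7 territories (the largest, B3, has 5), so 2 is optimal.

2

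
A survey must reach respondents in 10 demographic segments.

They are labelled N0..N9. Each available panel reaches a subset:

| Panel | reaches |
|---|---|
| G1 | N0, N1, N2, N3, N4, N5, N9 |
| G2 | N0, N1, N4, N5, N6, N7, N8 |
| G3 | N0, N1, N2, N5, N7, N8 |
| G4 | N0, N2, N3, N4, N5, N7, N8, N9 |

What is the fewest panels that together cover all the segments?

2

G2 and G4 together: G2 ∪ G4 = {N0, N1, N2, N3, N4, N5, N6, N7, N8, N9} — every segment is covered.
No single panel has all 10 segments (the largest, G4, has 8), so 2 is optimal.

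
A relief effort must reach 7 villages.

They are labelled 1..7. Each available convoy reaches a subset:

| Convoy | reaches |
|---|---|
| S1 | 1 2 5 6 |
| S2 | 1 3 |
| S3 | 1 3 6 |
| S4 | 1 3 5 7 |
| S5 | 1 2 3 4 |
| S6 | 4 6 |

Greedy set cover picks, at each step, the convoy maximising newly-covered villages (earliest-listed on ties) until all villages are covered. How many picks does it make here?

3

Greedy: pick S1 (covers 4 new) → pick S4 (covers 2 new) → pick S5 (covers 1 new). Total picks: 3.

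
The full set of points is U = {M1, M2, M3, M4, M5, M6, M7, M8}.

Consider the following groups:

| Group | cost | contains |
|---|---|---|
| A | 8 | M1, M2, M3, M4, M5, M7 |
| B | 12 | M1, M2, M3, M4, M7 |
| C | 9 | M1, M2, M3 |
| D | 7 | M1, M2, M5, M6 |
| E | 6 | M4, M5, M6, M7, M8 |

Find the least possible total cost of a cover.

14

A, E together cover every point (A ∪ E = {M1, M2, M3, M4, M5, M6, M7, M8}); total cost 8 + 6 = 14.
No covering selection has total cost below 14.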